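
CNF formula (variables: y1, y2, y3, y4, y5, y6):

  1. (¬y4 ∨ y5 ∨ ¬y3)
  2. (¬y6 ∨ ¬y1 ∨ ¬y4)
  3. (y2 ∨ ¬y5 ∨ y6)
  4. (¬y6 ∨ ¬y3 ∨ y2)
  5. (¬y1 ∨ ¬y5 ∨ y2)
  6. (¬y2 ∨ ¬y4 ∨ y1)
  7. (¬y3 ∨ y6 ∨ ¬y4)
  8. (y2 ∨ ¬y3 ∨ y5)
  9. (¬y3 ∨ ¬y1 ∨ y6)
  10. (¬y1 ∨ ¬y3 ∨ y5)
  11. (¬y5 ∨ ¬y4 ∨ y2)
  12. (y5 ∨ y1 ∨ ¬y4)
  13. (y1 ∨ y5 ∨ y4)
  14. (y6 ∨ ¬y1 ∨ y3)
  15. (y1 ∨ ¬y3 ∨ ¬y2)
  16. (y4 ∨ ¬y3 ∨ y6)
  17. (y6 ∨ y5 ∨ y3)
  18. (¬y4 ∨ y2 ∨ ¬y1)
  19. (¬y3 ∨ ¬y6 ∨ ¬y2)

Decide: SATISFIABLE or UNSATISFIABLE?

Branch on y1: take y1 = True.
Branch on y2: take y2 = True.
Try y3 = False.
  then y6 is forced to True.
  then y4 is forced to False.
y5 is now unconstrained; take y5 = False.
Every clause has at least one true literal under this assignment.
So y1=T, y2=T, y3=F, y4=F, y5=F, y6=T is a satisfying assignment.

SATISFIABLE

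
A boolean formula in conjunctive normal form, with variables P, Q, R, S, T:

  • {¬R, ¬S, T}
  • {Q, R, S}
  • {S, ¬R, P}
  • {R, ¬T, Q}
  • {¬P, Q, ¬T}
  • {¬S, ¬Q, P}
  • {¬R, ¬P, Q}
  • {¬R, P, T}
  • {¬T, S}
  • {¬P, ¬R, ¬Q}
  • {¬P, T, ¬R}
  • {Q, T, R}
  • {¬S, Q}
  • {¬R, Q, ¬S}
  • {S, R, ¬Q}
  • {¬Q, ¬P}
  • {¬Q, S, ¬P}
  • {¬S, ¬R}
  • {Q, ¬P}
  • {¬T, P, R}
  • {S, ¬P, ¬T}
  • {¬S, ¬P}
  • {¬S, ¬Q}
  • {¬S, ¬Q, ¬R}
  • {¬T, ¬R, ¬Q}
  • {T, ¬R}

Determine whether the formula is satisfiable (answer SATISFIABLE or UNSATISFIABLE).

UNSATISFIABLE

Q = True:
  propagation gives P=False, S=False, R=False; an empty clause results — contradiction.
Q = False:
  propagation gives S=False, R=True, P=True; an empty clause results — contradiction.
Every branch closes, so no satisfying assignment exists.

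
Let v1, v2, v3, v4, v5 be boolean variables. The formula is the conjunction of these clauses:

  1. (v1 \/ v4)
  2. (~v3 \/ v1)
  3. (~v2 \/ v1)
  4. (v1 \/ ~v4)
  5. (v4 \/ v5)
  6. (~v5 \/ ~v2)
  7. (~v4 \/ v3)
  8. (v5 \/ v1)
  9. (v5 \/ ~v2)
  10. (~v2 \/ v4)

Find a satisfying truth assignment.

Pure literal: v1 appears only positively; assign v1 = True.
Pure literal: v2 appears only negated; assign v2 = False.
Try v3 = True.
Try v4 = False.
  then v5 is forced to True.
Check each clause:
  1. (v4 \/ v1) — v1 is true.
  2. (~v3 \/ v1) — v1 is true.
  3. (v1 \/ ~v2) — v1 is true.
  4. (~v4 \/ v1) — v1 is true.
  5. (v4 \/ v5) — v5 is true.
  6. (~v2 \/ ~v5) — ~v2 is true.
  7. (~v4 \/ v3) — v3 is true.
  8. (v5 \/ v1) — v1 is true.
  9. (v5 \/ ~v2) — v5 is true.
  10. (v4 \/ ~v2) — ~v2 is true.

v1=T, v2=F, v3=T, v4=F, v5=T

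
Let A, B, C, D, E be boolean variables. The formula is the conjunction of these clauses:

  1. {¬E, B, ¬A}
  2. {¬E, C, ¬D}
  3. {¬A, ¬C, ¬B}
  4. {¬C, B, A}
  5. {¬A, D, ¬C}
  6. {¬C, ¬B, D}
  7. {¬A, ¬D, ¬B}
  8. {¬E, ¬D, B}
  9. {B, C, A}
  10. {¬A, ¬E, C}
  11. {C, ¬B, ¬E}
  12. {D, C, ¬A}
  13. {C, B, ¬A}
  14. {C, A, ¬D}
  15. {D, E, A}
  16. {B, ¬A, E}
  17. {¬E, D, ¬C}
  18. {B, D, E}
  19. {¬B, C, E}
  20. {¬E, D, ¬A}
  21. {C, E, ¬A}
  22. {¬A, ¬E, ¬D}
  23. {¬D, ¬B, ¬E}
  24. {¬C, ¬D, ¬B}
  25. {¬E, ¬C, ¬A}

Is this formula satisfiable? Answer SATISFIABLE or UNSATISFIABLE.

UNSATISFIABLE

A = True:
  E = True:
    propagation gives B=True, C=False; an empty clause results — contradiction.
  E = False:
    propagation gives B=True, C=False; an empty clause results — contradiction.
A = False:
  B = True:
    C = True:
      propagation gives D=True; contradiction.
    C = False:
      propagation gives E=False; contradiction.
  B = False:
    propagation gives C=False; an empty clause results — contradiction.
Every branch closes, so no satisfying assignment exists.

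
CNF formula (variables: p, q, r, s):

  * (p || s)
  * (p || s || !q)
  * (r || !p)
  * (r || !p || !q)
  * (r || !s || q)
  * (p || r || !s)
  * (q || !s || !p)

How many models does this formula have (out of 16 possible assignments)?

The models are:
  p=0 q=0 r=1 s=1
  p=0 q=1 r=1 s=1
  p=1 q=0 r=1 s=0
  p=1 q=1 r=1 s=0
  p=1 q=1 r=1 s=1
That's 5 in total.

5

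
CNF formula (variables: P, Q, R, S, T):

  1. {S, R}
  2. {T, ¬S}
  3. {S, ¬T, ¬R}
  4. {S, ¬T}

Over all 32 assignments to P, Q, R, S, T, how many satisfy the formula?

Split on S, then T.
  S=1, T=1: P, Q, R free → 2^3 = 8.
  S=1, T=0: a clause becomes empty — 0.
  S=0, T=1: a clause becomes empty — 0.
  S=0, T=0: remaining (P,Q,R) ∈ {(0,0,1); (0,1,1); (1,0,1); (1,1,1)} — 4.
Total: 8 + 0 + 0 + 4 = 12.

12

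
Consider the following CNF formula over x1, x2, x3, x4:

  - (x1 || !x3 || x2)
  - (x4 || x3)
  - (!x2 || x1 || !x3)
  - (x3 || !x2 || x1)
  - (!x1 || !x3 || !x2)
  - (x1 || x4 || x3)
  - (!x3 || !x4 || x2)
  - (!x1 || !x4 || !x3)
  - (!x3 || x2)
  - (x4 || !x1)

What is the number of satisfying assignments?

3

The models are:
  x1=0 x2=0 x3=0 x4=1
  x1=1 x2=0 x3=0 x4=1
  x1=1 x2=1 x3=0 x4=1
Count: 3.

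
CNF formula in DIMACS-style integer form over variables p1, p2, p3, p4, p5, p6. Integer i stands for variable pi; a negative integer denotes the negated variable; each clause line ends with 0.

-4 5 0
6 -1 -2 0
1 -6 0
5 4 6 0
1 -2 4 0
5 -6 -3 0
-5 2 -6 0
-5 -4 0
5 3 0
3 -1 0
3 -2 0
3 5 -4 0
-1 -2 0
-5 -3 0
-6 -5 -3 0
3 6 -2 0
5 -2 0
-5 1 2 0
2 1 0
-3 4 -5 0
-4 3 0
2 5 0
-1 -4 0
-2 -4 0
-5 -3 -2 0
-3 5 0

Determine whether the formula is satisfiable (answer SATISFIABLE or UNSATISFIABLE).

UNSATISFIABLE

p5 = True:
  propagation gives p4=False, p3=False, p1=False, p6=False; an empty clause results — contradiction.
p5 = False:
  propagation gives p4=False, p6=True, p1=True, p3=False; an empty clause results — contradiction.
Every branch closes, so no satisfying assignment exists.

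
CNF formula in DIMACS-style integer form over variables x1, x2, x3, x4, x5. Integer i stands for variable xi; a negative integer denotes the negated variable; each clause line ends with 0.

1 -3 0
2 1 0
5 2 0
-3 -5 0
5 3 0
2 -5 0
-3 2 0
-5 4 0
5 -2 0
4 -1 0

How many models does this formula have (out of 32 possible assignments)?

2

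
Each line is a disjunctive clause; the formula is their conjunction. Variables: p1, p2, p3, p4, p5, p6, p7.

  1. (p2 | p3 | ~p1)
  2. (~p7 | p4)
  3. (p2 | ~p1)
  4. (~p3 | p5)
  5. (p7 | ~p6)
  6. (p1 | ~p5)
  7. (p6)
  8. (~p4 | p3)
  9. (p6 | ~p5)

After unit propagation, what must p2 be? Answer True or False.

Unit clause (p6) sets p6 = True.
(p7 | ~p6): since p6 = True, the clause reduces to (p7). p7 = True.
In (p4 | ~p7), ~p7 is now false; p4 must hold, so p4 = True.
(p3 | ~p4) with p4 = True leaves only p3, so p3 = True.
(p5 | ~p3) with p3 = True leaves only p5, so p5 = True.
From (~p5 | p1) and p5 = True: p1 = True.
In (~p1 | p2), ~p1 is now false; p2 must hold, so p2 = True.

True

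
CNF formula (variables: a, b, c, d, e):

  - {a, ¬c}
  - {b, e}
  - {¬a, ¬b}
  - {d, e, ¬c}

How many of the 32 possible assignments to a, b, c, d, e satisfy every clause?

10

Case analysis on a and b:
  a=1, b=1: a clause becomes empty — 0.
  a=1, b=0: remaining (c,d,e) ∈ {(0,0,1); (0,1,1); (1,0,1); (1,1,1)} — 4.
  a=0, b=1: remaining (c,d,e) ∈ {(0,0,0); (0,0,1); (0,1,0); (0,1,1)} — 4.
  a=0, b=0: remaining (c,d,e) ∈ {(0,0,1); (0,1,1)} — 2.
Total: 0 + 4 + 4 + 2 = 10.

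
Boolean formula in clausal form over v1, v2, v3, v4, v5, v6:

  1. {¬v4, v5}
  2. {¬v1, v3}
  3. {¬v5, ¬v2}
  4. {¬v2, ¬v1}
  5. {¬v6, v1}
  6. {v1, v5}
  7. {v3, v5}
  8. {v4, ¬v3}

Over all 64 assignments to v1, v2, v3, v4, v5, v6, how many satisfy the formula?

The models are:
  v1=F v2=F v3=F v4=F v5=T v6=F
  v1=F v2=F v3=F v4=T v5=T v6=F
  v1=F v2=F v3=T v4=T v5=T v6=F
  v1=T v2=F v3=T v4=T v5=T v6=F
  v1=T v2=F v3=T v4=T v5=T v6=T
Count: 5.

5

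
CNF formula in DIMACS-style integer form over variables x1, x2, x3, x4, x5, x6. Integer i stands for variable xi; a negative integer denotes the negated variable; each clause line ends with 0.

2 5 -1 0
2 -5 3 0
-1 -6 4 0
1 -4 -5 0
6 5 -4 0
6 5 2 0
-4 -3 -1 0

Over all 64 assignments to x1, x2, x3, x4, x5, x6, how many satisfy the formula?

24

Case analysis on x5 and x1:
  x5=T, x1=T: 5 of the 16 assignments to (x2,x3,x4,x6) work.
  x5=T, x1=F: x6 free; 3 ways for (x2,x3,x4) × 2^1 = 6.
  x5=F, x1=T: remaining (x2,x3,x4,x6) ∈ {(T,F,F,F); (T,F,T,T); (T,T,F,F)} — 3.
  x5=F, x1=F: x3 free; 5 ways for (x2,x4,x6) × 2^1 = 10.
Total: 5 + 6 + 3 + 10 = 24.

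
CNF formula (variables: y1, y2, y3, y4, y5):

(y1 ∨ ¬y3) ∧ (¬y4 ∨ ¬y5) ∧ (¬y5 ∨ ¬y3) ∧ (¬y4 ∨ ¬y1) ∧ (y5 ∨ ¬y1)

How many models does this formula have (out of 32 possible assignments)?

Case analysis on y1 and y5:
  y1=T, y5=T: remaining (y2,y3,y4) ∈ {(F,F,F); (T,F,F)} — 2.
  y1=T, y5=F: a clause becomes empty — 0.
  y1=F, y5=T: remaining (y2,y3,y4) ∈ {(F,F,F); (T,F,F)} — 2.
  y1=F, y5=F: remaining (y2,y3,y4) ∈ {(F,F,F); (F,F,T); (T,F,F); (T,F,T)} — 4.
Total: 2 + 0 + 2 + 4 = 8.

8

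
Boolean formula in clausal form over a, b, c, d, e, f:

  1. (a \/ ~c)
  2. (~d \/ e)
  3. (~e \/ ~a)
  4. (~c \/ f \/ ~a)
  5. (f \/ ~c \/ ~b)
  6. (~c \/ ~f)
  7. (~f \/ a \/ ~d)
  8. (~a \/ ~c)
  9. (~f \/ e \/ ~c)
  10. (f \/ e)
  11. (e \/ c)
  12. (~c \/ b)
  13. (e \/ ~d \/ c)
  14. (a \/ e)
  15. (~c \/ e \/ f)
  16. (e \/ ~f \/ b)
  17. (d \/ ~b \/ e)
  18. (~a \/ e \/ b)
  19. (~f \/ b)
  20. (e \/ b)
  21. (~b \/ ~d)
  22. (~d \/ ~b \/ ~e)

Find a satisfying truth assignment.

a = 0, b = 0, c = 0, d = 0, e = 1, f = 0

Check each clause:
  1. (a \/ ~c) — ~c is true.
  2. (~d \/ e) — ~d is true.
  3. (~a \/ ~e) — ~a is true.
  4. (~c \/ ~a \/ f) — ~c is true.
  5. (~c \/ ~b \/ f) — ~c is true.
  6. (~f \/ ~c) — ~f is true.
  7. (~d \/ a \/ ~f) — ~f is true.
  8. (~c \/ ~a) — ~c is true.
  9. (~c \/ e \/ ~f) — ~f is true.
  10. (e \/ f) — e is true.
  11. (c \/ e) — e is true.
  12. (~c \/ b) — ~c is true.
  13. (c \/ ~d \/ e) — ~d is true.
  14. (e \/ a) — e is true.
  15. (f \/ ~c \/ e) — e is true.
  16. (e \/ b \/ ~f) — ~f is true.
  17. (d \/ ~b \/ e) — e is true.
  18. (e \/ b \/ ~a) — e is true.
  19. (b \/ ~f) — ~f is true.
  20. (e \/ b) — e is true.
  21. (~b \/ ~d) — ~d is true.
  22. (~b \/ ~d \/ ~e) — ~d is true.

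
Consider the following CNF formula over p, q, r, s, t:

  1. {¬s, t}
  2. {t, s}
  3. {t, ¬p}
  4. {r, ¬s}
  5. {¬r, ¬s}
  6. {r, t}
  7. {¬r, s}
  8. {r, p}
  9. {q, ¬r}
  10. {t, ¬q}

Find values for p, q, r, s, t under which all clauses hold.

p = True, q = True, r = False, s = False, t = True

Pure literal: t appears only positively; assign t = True.
Branch on p: take p = True.
For the remaining variables, q = True, r = False, s = False works.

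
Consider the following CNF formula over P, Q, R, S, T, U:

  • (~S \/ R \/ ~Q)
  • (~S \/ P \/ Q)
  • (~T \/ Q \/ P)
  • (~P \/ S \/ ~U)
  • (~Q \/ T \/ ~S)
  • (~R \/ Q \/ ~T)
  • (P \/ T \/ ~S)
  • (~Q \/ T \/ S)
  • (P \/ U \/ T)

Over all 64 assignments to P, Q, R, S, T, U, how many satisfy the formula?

21

Split on Q, then S.
  Q=T, S=T: remaining (P,R,T,U) ∈ {(F,T,T,F); (F,T,T,T); (T,T,T,F); (T,T,T,T)} — 4.
  Q=T, S=F: R free; 3 ways for (P,T,U) × 2^1 = 6.
  Q=F, S=T: U free; 3 ways for (P,R,T) × 2^1 = 6.
  Q=F, S=F: 5 of the 16 assignments to (P,R,T,U) work.
Total: 4 + 6 + 6 + 5 = 21.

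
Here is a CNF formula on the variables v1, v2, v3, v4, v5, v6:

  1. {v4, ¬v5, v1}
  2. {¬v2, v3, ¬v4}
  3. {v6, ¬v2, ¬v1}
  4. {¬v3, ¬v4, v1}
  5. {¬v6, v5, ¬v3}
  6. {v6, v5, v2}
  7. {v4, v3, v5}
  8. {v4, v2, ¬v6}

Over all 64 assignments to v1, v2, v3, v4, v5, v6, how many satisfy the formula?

14

Split on v4, then v2.
  v4=T, v2=T: remaining (v1,v3,v5,v6) ∈ {(T,T,T,T)} — 1.
  v4=T, v2=F: 8 of the 16 assignments to (v1,v3,v5,v6) work.
  v4=F, v2=T: remaining (v1,v3,v5,v6) ∈ {(F,T,F,F); (T,F,T,T); (T,T,T,T)} — 3.
  v4=F, v2=F: remaining (v1,v3,v5,v6) ∈ {(T,F,T,F); (T,T,T,F)} — 2.
Total: 1 + 8 + 3 + 2 = 14.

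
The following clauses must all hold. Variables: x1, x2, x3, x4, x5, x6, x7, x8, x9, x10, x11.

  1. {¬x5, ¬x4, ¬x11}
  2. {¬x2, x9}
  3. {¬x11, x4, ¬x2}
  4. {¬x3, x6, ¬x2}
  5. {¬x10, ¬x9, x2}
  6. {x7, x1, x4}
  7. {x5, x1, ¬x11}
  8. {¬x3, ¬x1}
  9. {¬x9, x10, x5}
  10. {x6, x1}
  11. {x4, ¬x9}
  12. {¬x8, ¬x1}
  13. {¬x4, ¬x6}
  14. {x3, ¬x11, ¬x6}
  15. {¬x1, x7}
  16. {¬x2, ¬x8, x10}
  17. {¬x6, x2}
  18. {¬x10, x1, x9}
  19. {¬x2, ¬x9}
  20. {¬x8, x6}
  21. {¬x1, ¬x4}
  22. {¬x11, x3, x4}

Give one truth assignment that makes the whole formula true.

x1=1, x2=0, x3=0, x4=0, x5=0, x6=0, x7=1, x8=0, x9=0, x10=0, x11=0

Check each clause:
  1. {¬x11, ¬x5, ¬x4} — ¬x5 is true.
  2. {x9, ¬x2} — ¬x2 is true.
  3. {x4, ¬x2, ¬x11} — ¬x11 is true.
  4. {¬x2, x6, ¬x3} — ¬x3 is true.
  5. {¬x9, x2, ¬x10} — ¬x10 is true.
  6. {x1, x7, x4} — x1 is true.
  7. {x5, ¬x11, x1} — x1 is true.
  8. {¬x1, ¬x3} — ¬x3 is true.
  9. {x5, x10, ¬x9} — ¬x9 is true.
  10. {x6, x1} — x1 is true.
  11. {x4, ¬x9} — ¬x9 is true.
  12. {¬x1, ¬x8} — ¬x8 is true.
  13. {¬x6, ¬x4} — ¬x6 is true.
  14. {x3, ¬x11, ¬x6} — ¬x6 is true.
  15. {x7, ¬x1} — x7 is true.
  16. {¬x2, x10, ¬x8} — ¬x8 is true.
  17. {x2, ¬x6} — ¬x6 is true.
  18. {¬x10, x1, x9} — x1 is true.
  19. {¬x2, ¬x9} — ¬x2 is true.
  20. {¬x8, x6} — ¬x8 is true.
  21. {¬x1, ¬x4} — ¬x4 is true.
  22. {x4, ¬x11, x3} — ¬x11 is true.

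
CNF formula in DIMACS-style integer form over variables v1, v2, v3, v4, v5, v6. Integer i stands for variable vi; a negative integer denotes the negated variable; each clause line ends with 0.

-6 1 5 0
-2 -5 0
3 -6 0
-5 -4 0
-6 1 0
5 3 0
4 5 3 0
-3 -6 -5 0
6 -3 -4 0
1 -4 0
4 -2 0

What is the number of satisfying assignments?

9

Case analysis on v5 and v3:
  v5=1, v3=1: remaining (v1,v2,v4,v6) ∈ {(0,0,0,0); (1,0,0,0)} — 2.
  v5=1, v3=0: remaining (v1,v2,v4,v6) ∈ {(0,0,0,0); (1,0,0,0)} — 2.
  v5=0, v3=1: 5 of the 16 assignments to (v1,v2,v4,v6) work.
  v5=0, v3=0: a clause becomes empty — 0.
Total: 2 + 2 + 5 + 0 = 9.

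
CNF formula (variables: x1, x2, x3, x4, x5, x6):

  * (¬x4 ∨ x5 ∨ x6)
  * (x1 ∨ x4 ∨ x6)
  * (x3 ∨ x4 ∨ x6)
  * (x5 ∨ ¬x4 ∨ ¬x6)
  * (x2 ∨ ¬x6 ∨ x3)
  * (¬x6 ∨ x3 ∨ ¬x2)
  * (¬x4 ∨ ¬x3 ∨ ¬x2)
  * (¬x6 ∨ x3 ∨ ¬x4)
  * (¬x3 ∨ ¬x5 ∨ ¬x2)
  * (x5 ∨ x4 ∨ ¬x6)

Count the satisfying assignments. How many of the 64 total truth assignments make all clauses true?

13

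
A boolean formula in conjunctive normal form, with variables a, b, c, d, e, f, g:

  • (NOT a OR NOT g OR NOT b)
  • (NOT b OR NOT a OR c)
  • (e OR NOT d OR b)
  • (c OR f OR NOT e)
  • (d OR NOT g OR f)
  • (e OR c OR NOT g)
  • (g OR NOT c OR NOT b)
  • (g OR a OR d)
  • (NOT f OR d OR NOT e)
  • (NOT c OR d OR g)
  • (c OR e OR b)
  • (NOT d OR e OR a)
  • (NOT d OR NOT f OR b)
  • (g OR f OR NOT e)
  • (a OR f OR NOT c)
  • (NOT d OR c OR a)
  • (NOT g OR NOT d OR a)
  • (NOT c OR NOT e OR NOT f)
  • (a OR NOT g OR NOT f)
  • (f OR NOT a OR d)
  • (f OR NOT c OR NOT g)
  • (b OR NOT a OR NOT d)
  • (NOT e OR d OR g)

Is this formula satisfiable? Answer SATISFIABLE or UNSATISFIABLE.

Set a = True and propagate.
For the remaining variables, b = False, c = True, d = False, e = False, f = True, g = True works.
So a=T, b=F, c=T, d=F, e=F, f=T, g=T is a satisfying assignment.

SATISFIABLE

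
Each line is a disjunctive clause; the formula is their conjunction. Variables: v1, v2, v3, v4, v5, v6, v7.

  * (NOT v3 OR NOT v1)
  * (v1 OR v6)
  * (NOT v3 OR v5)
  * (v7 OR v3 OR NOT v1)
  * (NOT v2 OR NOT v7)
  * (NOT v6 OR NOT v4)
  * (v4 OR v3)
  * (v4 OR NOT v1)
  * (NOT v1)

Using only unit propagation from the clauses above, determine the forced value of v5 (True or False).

(NOT v1) stands alone — v1 = False.
In (v6 OR v1), v1 is now false; v6 must hold, so v6 = True.
(NOT v6 OR NOT v4) with v6 = True leaves only NOT v4, so v4 = False.
From (v3 OR v4) and v4 = False: v3 = True.
(NOT v3 OR v5): since v3 = True, the clause reduces to (v5). v5 = True.

True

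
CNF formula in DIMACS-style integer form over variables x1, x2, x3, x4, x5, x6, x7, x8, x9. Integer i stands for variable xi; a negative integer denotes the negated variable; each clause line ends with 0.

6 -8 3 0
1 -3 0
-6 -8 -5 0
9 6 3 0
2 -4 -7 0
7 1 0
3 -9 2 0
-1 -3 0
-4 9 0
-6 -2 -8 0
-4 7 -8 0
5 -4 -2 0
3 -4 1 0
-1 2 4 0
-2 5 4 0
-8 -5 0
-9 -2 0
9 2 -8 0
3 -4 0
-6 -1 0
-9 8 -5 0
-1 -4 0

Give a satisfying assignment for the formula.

x1=F, x2=F, x3=F, x4=F, x5=F, x6=T, x7=T, x8=F, x9=F

Try x1 = False.
  then x3 is forced to False.
  then x7 is forced to True.
  then x4 is forced to False.
Branch on x2: take x2 = False.
  then x9 is forced to False.
  then x6 is forced to True.
  then x8 is forced to False.
x5 is now unconstrained; take x5 = False.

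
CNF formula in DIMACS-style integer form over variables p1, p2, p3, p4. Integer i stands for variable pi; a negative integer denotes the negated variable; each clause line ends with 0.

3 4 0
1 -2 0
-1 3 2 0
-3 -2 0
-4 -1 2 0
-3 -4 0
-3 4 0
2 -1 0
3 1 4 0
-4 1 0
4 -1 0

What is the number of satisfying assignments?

Satisfying assignments:
  p1=T p2=T p3=F p4=T
Count: 1.

1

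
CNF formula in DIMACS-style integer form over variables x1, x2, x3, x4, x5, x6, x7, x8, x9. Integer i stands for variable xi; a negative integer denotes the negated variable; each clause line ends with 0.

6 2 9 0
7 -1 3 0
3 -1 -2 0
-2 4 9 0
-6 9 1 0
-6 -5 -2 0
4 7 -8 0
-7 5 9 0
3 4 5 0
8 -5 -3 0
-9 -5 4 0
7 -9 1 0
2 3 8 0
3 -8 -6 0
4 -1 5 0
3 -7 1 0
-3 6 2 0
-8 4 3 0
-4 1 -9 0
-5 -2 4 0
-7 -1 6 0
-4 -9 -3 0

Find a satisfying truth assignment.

x1 = F, x2 = T, x3 = T, x4 = T, x5 = F, x6 = F, x7 = F, x8 = F, x9 = F

Check each clause:
  1. (x9 \/ x6 \/ x2) — x2 is true.
  2. (x7 \/ ~x1 \/ x3) — x3 is true.
  3. (x3 \/ ~x1 \/ ~x2) — x3 is true.
  4. (x4 \/ x9 \/ ~x2) — x4 is true.
  5. (x9 \/ x1 \/ ~x6) — ~x6 is true.
  6. (~x5 \/ ~x2 \/ ~x6) — ~x6 is true.
  7. (x7 \/ x4 \/ ~x8) — ~x8 is true.
  8. (~x7 \/ x9 \/ x5) — ~x7 is true.
  9. (x4 \/ x5 \/ x3) — x3 is true.
  10. (x8 \/ ~x3 \/ ~x5) — ~x5 is true.
  11. (~x9 \/ x4 \/ ~x5) — ~x5 is true.
  12. (x7 \/ ~x9 \/ x1) — ~x9 is true.
  13. (x8 \/ x2 \/ x3) — x2 is true.
  14. (~x8 \/ ~x6 \/ x3) — ~x8 is true.
  15. (~x1 \/ x4 \/ x5) — x4 is true.
  16. (x1 \/ ~x7 \/ x3) — x3 is true.
  17. (~x3 \/ x2 \/ x6) — x2 is true.
  18. (~x8 \/ x3 \/ x4) — ~x8 is true.
  19. (~x4 \/ x1 \/ ~x9) — ~x9 is true.
  20. (~x5 \/ x4 \/ ~x2) — ~x5 is true.
  21. (x6 \/ ~x7 \/ ~x1) — ~x7 is true.
  22. (~x4 \/ ~x9 \/ ~x3) — ~x9 is true.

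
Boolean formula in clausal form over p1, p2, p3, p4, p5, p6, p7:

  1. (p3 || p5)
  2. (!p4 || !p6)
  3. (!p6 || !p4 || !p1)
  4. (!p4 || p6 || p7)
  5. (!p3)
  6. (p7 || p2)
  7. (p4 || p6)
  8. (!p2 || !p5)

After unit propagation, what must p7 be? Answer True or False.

(!p3) is a unit clause: p3 = False.
From (p5 || p3) and p3 = False: p5 = True.
In (!p5 || !p2), !p5 is now false; !p2 must hold, so p2 = False.
(p2 || p7): since p2 = False, the clause reduces to (p7). p7 = True.

True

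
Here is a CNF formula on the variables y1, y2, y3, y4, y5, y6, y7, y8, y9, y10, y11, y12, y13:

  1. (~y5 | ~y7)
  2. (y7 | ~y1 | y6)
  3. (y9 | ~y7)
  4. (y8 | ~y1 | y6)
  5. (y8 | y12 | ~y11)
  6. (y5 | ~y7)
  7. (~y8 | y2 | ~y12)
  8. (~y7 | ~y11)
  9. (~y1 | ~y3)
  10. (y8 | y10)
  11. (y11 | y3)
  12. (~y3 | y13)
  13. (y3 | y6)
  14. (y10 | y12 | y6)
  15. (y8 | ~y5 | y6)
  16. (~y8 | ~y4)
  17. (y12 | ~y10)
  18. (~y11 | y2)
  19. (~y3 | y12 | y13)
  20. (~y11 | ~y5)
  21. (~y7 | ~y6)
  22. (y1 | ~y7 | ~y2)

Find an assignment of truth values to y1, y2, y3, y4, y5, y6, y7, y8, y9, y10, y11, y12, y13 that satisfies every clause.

y1 = 0, y2 = 1, y3 = 1, y4 = 0, y5 = 0, y6 = 1, y7 = 0, y8 = 0, y9 = 0, y10 = 1, y11 = 1, y12 = 1, y13 = 1

Check each clause:
  1. (~y7 | ~y5) — ~y7 is true.
  2. (y6 | ~y1 | y7) — ~y1 is true.
  3. (~y7 | y9) — ~y7 is true.
  4. (y6 | ~y1 | y8) — y6 is true.
  5. (y12 | y8 | ~y11) — y12 is true.
  6. (y5 | ~y7) — ~y7 is true.
  7. (~y8 | y2 | ~y12) — ~y8 is true.
  8. (~y11 | ~y7) — ~y7 is true.
  9. (~y1 | ~y3) — ~y1 is true.
  10. (y8 | y10) — y10 is true.
  11. (y11 | y3) — y11 is true.
  12. (y13 | ~y3) — y13 is true.
  13. (y3 | y6) — y3 is true.
  14. (y6 | y12 | y10) — y10 is true.
  15. (y6 | ~y5 | y8) — ~y5 is true.
  16. (~y4 | ~y8) — ~y8 is true.
  17. (~y10 | y12) — y12 is true.
  18. (~y11 | y2) — y2 is true.
  19. (y13 | ~y3 | y12) — y12 is true.
  20. (~y5 | ~y11) — ~y5 is true.
  21. (~y6 | ~y7) — ~y7 is true.
  22. (~y2 | ~y7 | y1) — ~y7 is true.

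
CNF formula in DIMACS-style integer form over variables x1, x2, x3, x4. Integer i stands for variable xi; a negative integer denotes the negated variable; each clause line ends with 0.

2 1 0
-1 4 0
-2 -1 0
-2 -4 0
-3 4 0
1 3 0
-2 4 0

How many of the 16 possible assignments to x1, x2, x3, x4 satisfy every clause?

The models are:
  x1=T x2=F x3=F x4=T
  x1=T x2=F x3=T x4=T
That's 2 in total.

2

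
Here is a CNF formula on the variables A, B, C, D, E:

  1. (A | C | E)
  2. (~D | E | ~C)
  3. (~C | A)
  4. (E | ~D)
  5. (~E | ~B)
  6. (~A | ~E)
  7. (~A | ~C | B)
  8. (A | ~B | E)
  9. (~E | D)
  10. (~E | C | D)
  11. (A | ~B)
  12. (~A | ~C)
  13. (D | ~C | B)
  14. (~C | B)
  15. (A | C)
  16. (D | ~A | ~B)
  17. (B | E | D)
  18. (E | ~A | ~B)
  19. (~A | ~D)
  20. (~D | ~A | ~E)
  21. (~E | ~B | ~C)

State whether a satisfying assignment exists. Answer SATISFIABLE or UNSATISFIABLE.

A = True:
  propagation gives E=False, D=False, C=False, B=False; an empty clause results — contradiction.
A = False:
  propagation gives C=False; an empty clause results — contradiction.
Every branch closes, so no satisfying assignment exists.

UNSATISFIABLE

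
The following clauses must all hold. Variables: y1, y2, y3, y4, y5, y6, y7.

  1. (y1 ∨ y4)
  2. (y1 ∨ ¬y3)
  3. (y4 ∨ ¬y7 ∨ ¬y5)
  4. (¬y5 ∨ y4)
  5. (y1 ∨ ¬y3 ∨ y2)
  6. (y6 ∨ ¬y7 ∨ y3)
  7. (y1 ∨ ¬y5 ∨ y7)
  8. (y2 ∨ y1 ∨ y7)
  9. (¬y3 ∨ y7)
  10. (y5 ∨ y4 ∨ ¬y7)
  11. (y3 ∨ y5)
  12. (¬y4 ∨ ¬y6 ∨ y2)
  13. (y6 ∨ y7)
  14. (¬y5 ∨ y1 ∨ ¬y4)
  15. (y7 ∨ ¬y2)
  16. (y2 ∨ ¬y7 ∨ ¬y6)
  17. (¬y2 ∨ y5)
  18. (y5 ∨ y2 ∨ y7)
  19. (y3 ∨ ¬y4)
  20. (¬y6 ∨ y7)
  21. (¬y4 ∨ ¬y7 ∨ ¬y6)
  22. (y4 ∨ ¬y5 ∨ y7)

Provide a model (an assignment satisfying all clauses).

y1=True, y2=False, y3=True, y4=True, y5=False, y6=False, y7=True

Check each clause:
  1. (y4 ∨ y1) — y1 is true.
  2. (¬y3 ∨ y1) — y1 is true.
  3. (¬y5 ∨ ¬y7 ∨ y4) — ¬y5 is true.
  4. (y4 ∨ ¬y5) — ¬y5 is true.
  5. (y1 ∨ ¬y3 ∨ y2) — y1 is true.
  6. (¬y7 ∨ y3 ∨ y6) — y3 is true.
  7. (y1 ∨ ¬y5 ∨ y7) — y1 is true.
  8. (y1 ∨ y7 ∨ y2) — y1 is true.
  9. (y7 ∨ ¬y3) — y7 is true.
  10. (y4 ∨ ¬y7 ∨ y5) — y4 is true.
  11. (y5 ∨ y3) — y3 is true.
  12. (y2 ∨ ¬y6 ∨ ¬y4) — ¬y6 is true.
  13. (y7 ∨ y6) — y7 is true.
  14. (¬y4 ∨ ¬y5 ∨ y1) — y1 is true.
  15. (¬y2 ∨ y7) — ¬y2 is true.
  16. (¬y7 ∨ y2 ∨ ¬y6) — ¬y6 is true.
  17. (¬y2 ∨ y5) — ¬y2 is true.
  18. (y7 ∨ y5 ∨ y2) — y7 is true.
  19. (y3 ∨ ¬y4) — y3 is true.
  20. (¬y6 ∨ y7) — ¬y6 is true.
  21. (¬y7 ∨ ¬y6 ∨ ¬y4) — ¬y6 is true.
  22. (y4 ∨ ¬y5 ∨ y7) — ¬y5 is true.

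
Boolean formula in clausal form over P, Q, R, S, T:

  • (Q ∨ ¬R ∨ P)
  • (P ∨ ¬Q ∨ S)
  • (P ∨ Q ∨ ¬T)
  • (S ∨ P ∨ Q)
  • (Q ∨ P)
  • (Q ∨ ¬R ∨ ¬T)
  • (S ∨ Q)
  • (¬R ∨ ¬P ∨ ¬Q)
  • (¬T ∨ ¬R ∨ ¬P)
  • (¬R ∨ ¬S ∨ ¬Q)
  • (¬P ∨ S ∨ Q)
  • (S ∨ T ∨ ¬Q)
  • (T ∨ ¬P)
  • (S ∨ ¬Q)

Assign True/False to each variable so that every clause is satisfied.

P=T  Q=T  R=F  S=T  T=T

Check each clause:
  1. (P ∨ Q ∨ ¬R) — P is true.
  2. (S ∨ ¬Q ∨ P) — P is true.
  3. (¬T ∨ P ∨ Q) — P is true.
  4. (Q ∨ P ∨ S) — P is true.
  5. (Q ∨ P) — P is true.
  6. (¬T ∨ Q ∨ ¬R) — Q is true.
  7. (S ∨ Q) — Q is true.
  8. (¬Q ∨ ¬R ∨ ¬P) — ¬R is true.
  9. (¬P ∨ ¬T ∨ ¬R) — ¬R is true.
  10. (¬Q ∨ ¬R ∨ ¬S) — ¬R is true.
  11. (¬P ∨ Q ∨ S) — Q is true.
  12. (T ∨ S ∨ ¬Q) — S is true.
  13. (T ∨ ¬P) — T is true.
  14. (¬Q ∨ S) — S is true.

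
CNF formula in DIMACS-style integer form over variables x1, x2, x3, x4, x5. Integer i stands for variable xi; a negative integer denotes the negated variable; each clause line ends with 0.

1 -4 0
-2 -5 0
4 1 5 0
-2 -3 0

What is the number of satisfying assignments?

Case analysis on x1 and x2:
  x1=1, x2=1: remaining (x3,x4,x5) ∈ {(0,0,0); (0,1,0)} — 2.
  x1=1, x2=0: x3, x4, x5 free → 2^3 = 8.
  x1=0, x2=1: a clause becomes empty — 0.
  x1=0, x2=0: remaining (x3,x4,x5) ∈ {(0,0,1); (1,0,1)} — 2.
Total: 2 + 8 + 0 + 2 = 12.

12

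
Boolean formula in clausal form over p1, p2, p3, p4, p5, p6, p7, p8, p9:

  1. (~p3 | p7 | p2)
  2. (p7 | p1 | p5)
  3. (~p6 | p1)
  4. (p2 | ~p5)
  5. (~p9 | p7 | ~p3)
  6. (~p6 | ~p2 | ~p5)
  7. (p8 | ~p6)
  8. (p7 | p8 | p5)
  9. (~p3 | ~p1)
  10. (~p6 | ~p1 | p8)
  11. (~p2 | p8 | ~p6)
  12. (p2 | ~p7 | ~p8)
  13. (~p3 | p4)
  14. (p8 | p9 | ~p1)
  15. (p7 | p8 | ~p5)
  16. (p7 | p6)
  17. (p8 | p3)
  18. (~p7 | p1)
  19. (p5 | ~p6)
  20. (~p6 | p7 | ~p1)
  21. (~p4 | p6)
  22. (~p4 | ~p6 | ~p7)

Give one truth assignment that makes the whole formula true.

Branch on p1: take p1 = True.
  then p3 is forced to False.
  then p8 is forced to True.
For the remaining variables, p2 = True, p4 = False, p5 = False, p6 = False, p7 = True, p9 = False works.

p1=T, p2=T, p3=F, p4=F, p5=F, p6=F, p7=T, p8=T, p9=F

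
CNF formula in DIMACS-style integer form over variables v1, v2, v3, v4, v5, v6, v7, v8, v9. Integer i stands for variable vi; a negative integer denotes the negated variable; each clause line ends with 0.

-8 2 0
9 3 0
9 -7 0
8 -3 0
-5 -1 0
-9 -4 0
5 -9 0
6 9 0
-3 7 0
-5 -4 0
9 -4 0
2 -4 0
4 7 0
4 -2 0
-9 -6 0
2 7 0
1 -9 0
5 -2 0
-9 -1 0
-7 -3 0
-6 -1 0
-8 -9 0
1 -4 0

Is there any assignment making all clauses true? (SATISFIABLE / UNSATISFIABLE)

UNSATISFIABLE

v9 = True:
  propagation gives v4=False, v5=True, v1=False; an empty clause results — contradiction.
v9 = False:
  propagation gives v3=True, v7=False; an empty clause results — contradiction.
Every branch closes, so no satisfying assignment exists.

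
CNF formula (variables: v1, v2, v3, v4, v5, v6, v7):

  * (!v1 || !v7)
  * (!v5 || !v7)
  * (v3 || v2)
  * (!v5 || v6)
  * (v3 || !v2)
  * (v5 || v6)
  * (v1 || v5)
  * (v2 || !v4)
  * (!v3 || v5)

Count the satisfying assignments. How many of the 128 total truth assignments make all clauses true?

The models are:
  v1=0 v2=0 v3=1 v4=0 v5=1 v6=1 v7=0
  v1=0 v2=1 v3=1 v4=0 v5=1 v6=1 v7=0
  v1=0 v2=1 v3=1 v4=1 v5=1 v6=1 v7=0
  v1=1 v2=0 v3=1 v4=0 v5=1 v6=1 v7=0
  v1=1 v2=1 v3=1 v4=0 v5=1 v6=1 v7=0
  v1=1 v2=1 v3=1 v4=1 v5=1 v6=1 v7=0
Count: 6.

6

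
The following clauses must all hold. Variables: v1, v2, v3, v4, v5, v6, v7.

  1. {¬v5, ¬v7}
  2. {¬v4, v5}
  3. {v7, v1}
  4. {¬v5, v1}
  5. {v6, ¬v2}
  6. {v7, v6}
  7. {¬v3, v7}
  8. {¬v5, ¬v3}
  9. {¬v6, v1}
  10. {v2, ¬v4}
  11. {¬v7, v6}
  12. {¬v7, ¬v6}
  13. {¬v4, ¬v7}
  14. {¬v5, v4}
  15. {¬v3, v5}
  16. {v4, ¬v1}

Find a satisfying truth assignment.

v1 = True, v2 = True, v3 = False, v4 = True, v5 = True, v6 = True, v7 = False

Pure literal: v3 appears only negated; assign v3 = False.
Try v1 = True.
  then v4 is forced to True.
  then v5 is forced to True.
  then v7 is forced to False.
  then v6 is forced to True.
  then v2 is forced to True.
Every clause has at least one true literal under this assignment.
Check each clause:
  1. {¬v5, ¬v7} — ¬v7 is true.
  2. {¬v4, v5} — v5 is true.
  3. {v1, v7} — v1 is true.
  4. {¬v5, v1} — v1 is true.
  5. {v6, ¬v2} — v6 is true.
  6. {v6, v7} — v6 is true.
  7. {v7, ¬v3} — ¬v3 is true.
  8. {¬v3, ¬v5} — ¬v3 is true.
  9. {v1, ¬v6} — v1 is true.
  10. {¬v4, v2} — v2 is true.
  11. {v6, ¬v7} — ¬v7 is true.
  12. {¬v6, ¬v7} — ¬v7 is true.
  13. {¬v4, ¬v7} — ¬v7 is true.
  14. {v4, ¬v5} — v4 is true.
  15. {v5, ¬v3} — ¬v3 is true.
  16. {v4, ¬v1} — v4 is true.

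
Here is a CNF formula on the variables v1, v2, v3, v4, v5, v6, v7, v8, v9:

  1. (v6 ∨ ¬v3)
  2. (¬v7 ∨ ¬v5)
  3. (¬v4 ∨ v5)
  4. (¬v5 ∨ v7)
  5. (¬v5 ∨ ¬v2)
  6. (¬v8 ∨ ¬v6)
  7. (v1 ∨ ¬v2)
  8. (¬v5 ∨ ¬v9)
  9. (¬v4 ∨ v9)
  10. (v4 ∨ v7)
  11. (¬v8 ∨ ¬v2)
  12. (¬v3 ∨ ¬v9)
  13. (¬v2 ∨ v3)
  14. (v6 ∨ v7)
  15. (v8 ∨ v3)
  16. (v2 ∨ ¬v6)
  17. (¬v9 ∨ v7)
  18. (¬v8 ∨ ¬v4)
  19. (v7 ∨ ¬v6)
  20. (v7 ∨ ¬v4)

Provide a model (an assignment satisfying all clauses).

v1=1, v2=0, v3=0, v4=0, v5=0, v6=0, v7=1, v8=1, v9=0

Pure literal: v1 appears only positively; assign v1 = True.
Try v2 = False.
  then v6 is forced to False.
  then v3 is forced to False.
  then v7 is forced to True.
  then v5 is forced to False.
  then v4 is forced to False.
  then v8 is forced to True.
v9 is now unconstrained; take v9 = False.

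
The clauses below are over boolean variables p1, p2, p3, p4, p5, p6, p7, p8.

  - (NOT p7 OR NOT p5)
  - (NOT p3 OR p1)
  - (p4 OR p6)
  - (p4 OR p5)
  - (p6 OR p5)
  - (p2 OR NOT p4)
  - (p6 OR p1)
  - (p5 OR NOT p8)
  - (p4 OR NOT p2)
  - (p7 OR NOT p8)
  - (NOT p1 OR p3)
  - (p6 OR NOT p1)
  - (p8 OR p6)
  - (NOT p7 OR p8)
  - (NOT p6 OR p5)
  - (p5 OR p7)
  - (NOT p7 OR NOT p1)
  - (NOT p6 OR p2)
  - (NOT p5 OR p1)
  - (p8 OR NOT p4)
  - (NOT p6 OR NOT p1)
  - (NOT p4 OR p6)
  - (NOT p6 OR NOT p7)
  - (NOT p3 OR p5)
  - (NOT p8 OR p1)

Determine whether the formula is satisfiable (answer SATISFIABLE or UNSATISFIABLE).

UNSATISFIABLE

p6 = True:
  propagation gives p5=True, p7=False, p8=False, p2=True; an empty clause results — contradiction.
p6 = False:
  propagation gives p4=True; an empty clause results — contradiction.
Every branch closes, so no satisfying assignment exists.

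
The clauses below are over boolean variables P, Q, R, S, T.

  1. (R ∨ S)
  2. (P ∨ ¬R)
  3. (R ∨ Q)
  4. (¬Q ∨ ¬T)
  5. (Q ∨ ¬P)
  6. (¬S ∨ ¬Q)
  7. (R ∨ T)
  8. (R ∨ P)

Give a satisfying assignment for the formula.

P = 1  Q = 1  R = 1  S = 0  T = 0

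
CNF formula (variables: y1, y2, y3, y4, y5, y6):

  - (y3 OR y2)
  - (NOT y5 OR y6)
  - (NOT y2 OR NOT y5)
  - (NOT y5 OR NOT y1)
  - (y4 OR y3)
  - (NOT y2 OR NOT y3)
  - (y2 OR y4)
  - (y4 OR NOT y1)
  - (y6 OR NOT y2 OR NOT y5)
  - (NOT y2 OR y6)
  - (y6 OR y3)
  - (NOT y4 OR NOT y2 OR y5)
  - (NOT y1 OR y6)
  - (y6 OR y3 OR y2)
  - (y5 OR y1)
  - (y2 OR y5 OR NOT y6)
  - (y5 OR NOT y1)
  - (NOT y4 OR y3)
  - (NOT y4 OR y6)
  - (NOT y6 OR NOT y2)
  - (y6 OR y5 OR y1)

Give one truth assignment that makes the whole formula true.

Try y1 = False.
  then y5 is forced to True.
  then y6 is forced to True.
  then y2 is forced to False.
  then y3 is forced to True.
  then y4 is forced to True.
Every clause has at least one true literal under this assignment.

y1=False  y2=False  y3=True  y4=True  y5=True  y6=True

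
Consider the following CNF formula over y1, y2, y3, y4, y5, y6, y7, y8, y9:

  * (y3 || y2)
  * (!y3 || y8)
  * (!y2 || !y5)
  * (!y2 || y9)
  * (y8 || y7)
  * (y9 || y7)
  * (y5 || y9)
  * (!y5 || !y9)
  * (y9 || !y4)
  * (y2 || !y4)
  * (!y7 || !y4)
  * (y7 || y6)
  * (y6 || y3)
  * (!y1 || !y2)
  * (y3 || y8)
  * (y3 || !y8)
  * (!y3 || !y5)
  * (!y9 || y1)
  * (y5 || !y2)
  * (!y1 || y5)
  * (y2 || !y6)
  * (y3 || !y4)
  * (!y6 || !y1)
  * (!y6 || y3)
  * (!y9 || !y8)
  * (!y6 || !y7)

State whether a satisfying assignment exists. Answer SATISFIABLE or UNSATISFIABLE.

y3 = True:
  propagation gives y8=True, y5=False, y9=True; an empty clause results — contradiction.
y3 = False:
  propagation gives y2=True, y5=False; an empty clause results — contradiction.
Every branch closes, so no satisfying assignment exists.

UNSATISFIABLE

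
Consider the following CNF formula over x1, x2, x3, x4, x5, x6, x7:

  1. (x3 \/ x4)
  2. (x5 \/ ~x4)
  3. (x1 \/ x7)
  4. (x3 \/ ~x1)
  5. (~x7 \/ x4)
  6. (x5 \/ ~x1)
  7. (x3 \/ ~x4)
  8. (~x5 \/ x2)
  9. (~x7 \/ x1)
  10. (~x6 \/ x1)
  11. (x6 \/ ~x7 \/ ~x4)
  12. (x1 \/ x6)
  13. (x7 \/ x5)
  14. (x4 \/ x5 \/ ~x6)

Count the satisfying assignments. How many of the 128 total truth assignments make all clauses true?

5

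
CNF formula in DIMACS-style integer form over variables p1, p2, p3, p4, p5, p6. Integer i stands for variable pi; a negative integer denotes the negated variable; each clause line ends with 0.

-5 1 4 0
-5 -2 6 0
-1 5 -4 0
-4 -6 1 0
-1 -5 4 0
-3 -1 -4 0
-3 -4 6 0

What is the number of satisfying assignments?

Case analysis on p4 and p1:
  p4=T, p1=T: remaining (p2,p3,p5,p6) ∈ {(F,F,T,F); (F,F,T,T); (T,F,T,T)} — 3.
  p4=T, p1=F: remaining (p2,p3,p5,p6) ∈ {(F,F,F,F); (F,F,T,F); (T,F,F,F)} — 3.
  p4=F, p1=T: forces p5=F; p2, p3, p6 free → 2^3 = 8.
  p4=F, p1=F: forces p5=F; p2, p3, p6 free → 2^3 = 8.
Total: 3 + 3 + 8 + 8 = 22.

22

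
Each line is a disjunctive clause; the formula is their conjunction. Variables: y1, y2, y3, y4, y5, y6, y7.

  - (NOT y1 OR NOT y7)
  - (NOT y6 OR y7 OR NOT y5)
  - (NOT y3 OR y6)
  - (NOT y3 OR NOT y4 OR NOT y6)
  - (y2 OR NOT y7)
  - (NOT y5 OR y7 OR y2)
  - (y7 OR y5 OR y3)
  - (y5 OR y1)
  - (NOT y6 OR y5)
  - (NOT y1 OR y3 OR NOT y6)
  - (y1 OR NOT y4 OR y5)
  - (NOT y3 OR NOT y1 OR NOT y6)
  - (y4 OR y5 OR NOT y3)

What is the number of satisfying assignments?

9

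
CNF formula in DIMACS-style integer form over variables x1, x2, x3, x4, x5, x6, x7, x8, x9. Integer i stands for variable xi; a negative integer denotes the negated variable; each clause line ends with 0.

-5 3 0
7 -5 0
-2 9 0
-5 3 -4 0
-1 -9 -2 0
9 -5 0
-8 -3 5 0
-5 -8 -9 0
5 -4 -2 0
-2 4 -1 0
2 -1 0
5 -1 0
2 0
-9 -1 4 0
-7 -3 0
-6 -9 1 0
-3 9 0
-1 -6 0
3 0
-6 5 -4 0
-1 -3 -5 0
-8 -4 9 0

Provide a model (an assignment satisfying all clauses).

(x2) is a unit clause, so x2 = True.
The clause (x9) is unit: x9 must be True.
The clause (~x1) is unit: x1 must be False.
The clause (~x6) is unit: x6 must be False.
(x3) is a unit clause, so x3 = True.
The clause (~x7) is unit: x7 must be False.
(~x5) is a unit clause, so x5 = False.
(~x8) is a unit clause, so x8 = False.
The clause (~x4) is unit: x4 must be False.
Check each clause:
  1. (x3 | ~x5) — x3 is true.
  2. (x7 | ~x5) — ~x5 is true.
  3. (~x2 | x9) — x9 is true.
  4. (~x4 | ~x5 | x3) — x3 is true.
  5. (~x2 | ~x9 | ~x1) — ~x1 is true.
  6. (~x5 | x9) — x9 is true.
  7. (~x8 | ~x3 | x5) — ~x8 is true.
  8. (~x5 | ~x9 | ~x8) — ~x8 is true.
  9. (x5 | ~x4 | ~x2) — ~x4 is true.
  10. (~x1 | ~x2 | x4) — ~x1 is true.
  11. (x2 | ~x1) — x2 is true.
  12. (~x1 | x5) — ~x1 is true.
  13. (x2) — x2 is true.
  14. (~x1 | x4 | ~x9) — ~x1 is true.
  15. (~x3 | ~x7) — ~x7 is true.
  16. (~x6 | x1 | ~x9) — ~x6 is true.
  17. (x9 | ~x3) — x9 is true.
  18. (~x6 | ~x1) — ~x6 is true.
  19. (x3) — x3 is true.
  20. (~x6 | ~x4 | x5) — ~x6 is true.
  21. (~x3 | ~x1 | ~x5) — ~x5 is true.
  22. (~x4 | x9 | ~x8) — ~x8 is true.

x1=False, x2=True, x3=True, x4=False, x5=False, x6=False, x7=False, x8=False, x9=True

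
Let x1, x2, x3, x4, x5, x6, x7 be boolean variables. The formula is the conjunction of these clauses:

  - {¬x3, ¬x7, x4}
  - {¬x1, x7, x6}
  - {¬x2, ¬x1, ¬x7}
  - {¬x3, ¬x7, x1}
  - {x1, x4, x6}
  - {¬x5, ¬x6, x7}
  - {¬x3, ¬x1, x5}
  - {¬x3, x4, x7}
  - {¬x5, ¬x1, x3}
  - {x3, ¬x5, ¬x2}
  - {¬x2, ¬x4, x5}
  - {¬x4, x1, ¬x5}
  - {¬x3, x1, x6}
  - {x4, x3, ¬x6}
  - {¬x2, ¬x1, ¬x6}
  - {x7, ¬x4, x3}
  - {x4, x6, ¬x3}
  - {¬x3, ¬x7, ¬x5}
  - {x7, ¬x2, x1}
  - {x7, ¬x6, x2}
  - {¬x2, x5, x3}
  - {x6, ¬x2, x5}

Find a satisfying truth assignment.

x1=T, x2=F, x3=F, x4=F, x5=F, x6=F, x7=T

Check each clause:
  1. {x4, ¬x3, ¬x7} — ¬x3 is true.
  2. {x7, ¬x1, x6} — x7 is true.
  3. {¬x2, ¬x1, ¬x7} — ¬x2 is true.
  4. {¬x3, ¬x7, x1} — ¬x3 is true.
  5. {x1, x6, x4} — x1 is true.
  6. {x7, ¬x6, ¬x5} — ¬x6 is true.
  7. {¬x3, x5, ¬x1} — ¬x3 is true.
  8. {¬x3, x4, x7} — ¬x3 is true.
  9. {¬x5, ¬x1, x3} — ¬x5 is true.
  10. {x3, ¬x5, ¬x2} — ¬x2 is true.
  11. {x5, ¬x2, ¬x4} — ¬x4 is true.
  12. {¬x4, x1, ¬x5} — x1 is true.
  13. {x1, x6, ¬x3} — x1 is true.
  14. {x4, x3, ¬x6} — ¬x6 is true.
  15. {¬x2, ¬x6, ¬x1} — ¬x6 is true.
  16. {x7, x3, ¬x4} — ¬x4 is true.
  17. {x4, ¬x3, x6} — ¬x3 is true.
  18. {¬x5, ¬x7, ¬x3} — ¬x5 is true.
  19. {¬x2, x1, x7} — x1 is true.
  20. {x2, ¬x6, x7} — ¬x6 is true.
  21. {¬x2, x3, x5} — ¬x2 is true.
  22. {x6, ¬x2, x5} — ¬x2 is true.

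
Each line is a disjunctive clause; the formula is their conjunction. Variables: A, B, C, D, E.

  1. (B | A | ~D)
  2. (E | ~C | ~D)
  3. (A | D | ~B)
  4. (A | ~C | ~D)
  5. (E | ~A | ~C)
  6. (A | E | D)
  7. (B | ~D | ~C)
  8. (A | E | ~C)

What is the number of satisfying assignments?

15

Split on A, then D.
  A=1, D=1: 5 of the 8 assignments to (B,C,E) work.
  A=1, D=0: B free; 3 ways for (C,E) × 2^1 = 6.
  A=0, D=1: remaining (B,C,E) ∈ {(1,0,0); (1,0,1)} — 2.
  A=0, D=0: remaining (B,C,E) ∈ {(0,0,1); (0,1,1)} — 2.
Total: 5 + 6 + 2 + 2 = 15.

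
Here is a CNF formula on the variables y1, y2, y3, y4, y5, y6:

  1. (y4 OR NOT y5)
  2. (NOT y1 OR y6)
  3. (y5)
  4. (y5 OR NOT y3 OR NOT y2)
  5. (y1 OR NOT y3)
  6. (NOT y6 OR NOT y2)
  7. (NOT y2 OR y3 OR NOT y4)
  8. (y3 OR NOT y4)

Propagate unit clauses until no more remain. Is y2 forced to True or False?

(y5) stands alone — y5 = True.
From (y4 OR NOT y5) and y5 = True: y4 = True.
(NOT y4 OR y3) with y4 = True leaves only y3, so y3 = True.
From (NOT y3 OR y1) and y3 = True: y1 = True.
(y6 OR NOT y1) with y1 = True leaves only y6, so y6 = True.
In (NOT y6 OR NOT y2), NOT y6 is now false; NOT y2 must hold, so y2 = False.

False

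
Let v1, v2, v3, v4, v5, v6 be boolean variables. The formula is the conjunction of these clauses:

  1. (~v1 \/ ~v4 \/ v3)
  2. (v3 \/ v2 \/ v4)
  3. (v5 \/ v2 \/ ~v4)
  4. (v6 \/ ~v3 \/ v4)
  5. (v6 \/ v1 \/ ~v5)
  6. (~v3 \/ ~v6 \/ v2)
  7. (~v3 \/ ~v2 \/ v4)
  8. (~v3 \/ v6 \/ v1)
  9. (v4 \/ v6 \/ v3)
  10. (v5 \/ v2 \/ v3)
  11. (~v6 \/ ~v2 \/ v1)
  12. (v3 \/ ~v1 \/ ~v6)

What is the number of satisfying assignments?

7

Split on v3, then v6.
  v3=1, v6=1: remaining (v1,v2,v4,v5) ∈ {(1,1,1,0); (1,1,1,1)} — 2.
  v3=1, v6=0: remaining (v1,v2,v4,v5) ∈ {(1,0,1,1); (1,1,1,0); (1,1,1,1)} — 3.
  v3=0, v6=1: remaining (v1,v2,v4,v5) ∈ {(0,0,1,1)} — 1.
  v3=0, v6=0: remaining (v1,v2,v4,v5) ∈ {(0,1,1,0)} — 1.
Total: 2 + 3 + 1 + 1 = 7.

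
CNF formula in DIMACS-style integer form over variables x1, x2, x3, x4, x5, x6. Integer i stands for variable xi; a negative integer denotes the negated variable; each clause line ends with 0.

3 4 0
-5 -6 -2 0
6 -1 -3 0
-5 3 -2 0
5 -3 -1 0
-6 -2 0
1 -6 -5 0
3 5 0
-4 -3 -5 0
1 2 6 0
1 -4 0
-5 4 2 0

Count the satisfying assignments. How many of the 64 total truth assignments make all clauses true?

5

The models are:
  x1=F x2=F x3=T x4=F x5=F x6=T
  x1=F x2=T x3=T x4=F x5=F x6=F
  x1=F x2=T x3=T x4=F x5=T x6=F
  x1=T x2=F x3=F x4=T x5=T x6=F
  x1=T x2=F x3=F x4=T x5=T x6=T
Count: 5.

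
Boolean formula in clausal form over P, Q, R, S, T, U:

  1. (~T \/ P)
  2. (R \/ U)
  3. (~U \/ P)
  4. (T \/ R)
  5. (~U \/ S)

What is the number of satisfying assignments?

Split on U, then P.
  U=1, P=1: Q free; 3 ways for (R,S,T) × 2^1 = 6.
  U=1, P=0: a clause becomes empty — 0.
  U=0, P=1: forces R=1; Q, S, T free → 2^3 = 8.
  U=0, P=0: remaining (Q,R,S,T) ∈ {(0,1,0,0); (0,1,1,0); (1,1,0,0); (1,1,1,0)} — 4.
Total: 6 + 0 + 8 + 4 = 18.

18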